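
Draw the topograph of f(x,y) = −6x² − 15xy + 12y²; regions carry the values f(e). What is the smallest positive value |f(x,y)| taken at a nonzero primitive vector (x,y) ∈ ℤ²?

descent: ρ → (12,15,-6)  [lands on river]
river: ρ → (-6,21,3)
river: ρ → (3,21,-6)
river: ρ → (-6,15,12)
river: ρ → (12,9,-9)
river: ρ → (-9,9,12)
closes: descent 1, river 6
min |a| on river = 3

3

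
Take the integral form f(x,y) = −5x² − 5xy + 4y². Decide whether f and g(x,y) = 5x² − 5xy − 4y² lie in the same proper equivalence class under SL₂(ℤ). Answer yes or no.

D₁ = 105, D₂ = 105
river cycle of f (length 6): (4, 5, -5), (-5, 5, 4), (4, 3, -6), (-6, 9, 1), (1, 9, -6), (-6, 3, 4)
river cycle of g (length 6): (-4, 5, 5), (5, 5, -4), (-4, 3, 6), (6, 9, -1), (-1, 9, 6), (6, 3, -4)
cycles differ ⇒ inequivalent

no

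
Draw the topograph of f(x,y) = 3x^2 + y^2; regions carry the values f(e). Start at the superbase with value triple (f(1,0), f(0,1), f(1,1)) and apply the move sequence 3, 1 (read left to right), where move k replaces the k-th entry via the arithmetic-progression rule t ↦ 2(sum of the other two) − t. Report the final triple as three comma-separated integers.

start (3,1,4) = (f(1,0),f(0,1),f(1,1))
replace slot 3: 2·(3+1) − 4 = 4 → (3,1,4)
replace slot 1: 2·(1+4) − 3 = 7 → (7,1,4)

7,1,4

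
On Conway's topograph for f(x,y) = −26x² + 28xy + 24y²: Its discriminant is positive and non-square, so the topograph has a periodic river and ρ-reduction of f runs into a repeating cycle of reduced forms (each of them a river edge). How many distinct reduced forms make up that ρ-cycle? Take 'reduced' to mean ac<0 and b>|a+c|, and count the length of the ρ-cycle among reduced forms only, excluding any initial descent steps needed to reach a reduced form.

D = 3280, ⌊√D⌋ = 57
river: ρ → (24,20,-30)
river: ρ → (-30,40,14)
river: ρ → (14,44,-24)
river: ρ → (-24,52,6)
river: ρ → (6,56,-6)
river: ρ → (-6,52,24)
river: ρ → (24,44,-14)
river: ρ → (-14,40,30)
river: ρ → (30,20,-24)
river: ρ → (-24,28,26)
river: ρ → (26,24,-26)
river: ρ → (-26,28,24)
ρ-cycle length = 12 (tail of 0 descent steps not counted)

12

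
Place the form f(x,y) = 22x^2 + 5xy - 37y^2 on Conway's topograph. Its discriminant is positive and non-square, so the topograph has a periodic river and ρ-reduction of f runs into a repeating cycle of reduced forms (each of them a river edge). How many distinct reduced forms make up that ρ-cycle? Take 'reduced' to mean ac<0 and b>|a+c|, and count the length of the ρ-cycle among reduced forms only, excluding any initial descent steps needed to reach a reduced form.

D = 3281, ⌊√D⌋ = 57
descent: ρ → (-37,-5,22)
descent: ρ → (22,49,-10)  [lands on river]
river: ρ → (-10,51,17)
river: ρ → (17,51,-10)
river: ρ → (-10,49,22)
river: ρ → (22,39,-20)
river: ρ → (-20,41,20)
river: ρ → (20,39,-22)
river: ρ → (-22,49,10)
river: ρ → (10,51,-17)
river: ρ → (-17,51,10)
river: ρ → (10,49,-22)
river: ρ → (-22,39,20)
river: ρ → (20,41,-20)
river: ρ → (-20,39,22)
ρ-cycle length = 14 (tail of 2 descent steps not counted)

14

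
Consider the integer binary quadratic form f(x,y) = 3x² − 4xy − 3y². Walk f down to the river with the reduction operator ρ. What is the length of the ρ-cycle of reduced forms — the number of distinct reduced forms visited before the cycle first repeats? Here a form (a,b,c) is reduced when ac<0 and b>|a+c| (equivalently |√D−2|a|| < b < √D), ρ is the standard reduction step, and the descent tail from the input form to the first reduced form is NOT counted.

D = 52, ⌊√D⌋ = 7
descent: ρ → (-3,4,3)  [lands on river]
river: ρ → (3,2,-4)
river: ρ → (-4,6,1)
river: ρ → (1,6,-4)
river: ρ → (-4,2,3)
river: ρ → (3,4,-3)
river: ρ → (-3,2,4)
river: ρ → (4,6,-1)
river: ρ → (-1,6,4)
river: ρ → (4,2,-3)
ρ-cycle length = 10 (tail of 1 descent step not counted)

10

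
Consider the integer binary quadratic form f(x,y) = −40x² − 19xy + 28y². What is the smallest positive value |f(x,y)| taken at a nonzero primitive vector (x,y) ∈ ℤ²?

descent: ρ → (28,19,-40)  [lands on river]
river: ρ → (-40,61,7)
river: ρ → (7,65,-22)
river: ρ → (-22,67,4)
river: ρ → (4,69,-5)
river: ρ → (-5,61,56)
river: ρ → (56,51,-10)
river: ρ → (-10,69,2)
river: ρ → (2,67,-44)
river: ρ → (-44,21,25)
river: ρ → (25,29,-40)
river: ρ → (-40,51,14)
river: ρ → (14,61,-20)
river: ρ → (-20,59,17)
river: ρ → (17,43,-44)
river: ρ → (-44,45,16)
river: ρ → (16,51,-35)
river: ρ → (-35,19,32)
river: ρ → (32,45,-22)
river: ρ → (-22,43,34)
river: ρ → (34,25,-31)
river: ρ → (-31,37,28)
closes: descent 1, river 22
min |a| on river = 2

2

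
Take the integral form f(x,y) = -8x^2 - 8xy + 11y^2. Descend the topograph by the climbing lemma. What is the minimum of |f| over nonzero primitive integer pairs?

descent: ρ → (11,8,-8)  [lands on river]
river: ρ → (-8,8,11)
river: ρ → (11,14,-5)
river: ρ → (-5,16,8)
river: ρ → (8,16,-5)
river: ρ → (-5,14,11)
closes: descent 1, river 6
min |a| on river = 5

5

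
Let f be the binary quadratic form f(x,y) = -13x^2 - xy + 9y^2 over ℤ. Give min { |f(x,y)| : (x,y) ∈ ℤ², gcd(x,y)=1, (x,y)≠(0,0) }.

descent: ρ → (9,19,-3)  [lands on river]
river: ρ → (-3,17,15)
river: ρ → (15,13,-5)
river: ρ → (-5,17,9)
closes: descent 1, river 4
min |a| on river = 3

3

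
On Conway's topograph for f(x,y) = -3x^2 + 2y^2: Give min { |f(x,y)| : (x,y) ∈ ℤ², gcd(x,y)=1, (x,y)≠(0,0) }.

descent: ρ → (2,4,-1)  [lands on river]
river: ρ → (-1,4,2)
closes: descent 1, river 2
min |a| on river = 1

1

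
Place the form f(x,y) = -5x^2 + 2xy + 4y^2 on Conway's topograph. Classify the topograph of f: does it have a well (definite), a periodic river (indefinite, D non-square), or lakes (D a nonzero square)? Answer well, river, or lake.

D = b²−4ac = 2² − 4·(-5)·4 = 84
D > 0 non-square ⇒ indefinite ⇒ periodic river

river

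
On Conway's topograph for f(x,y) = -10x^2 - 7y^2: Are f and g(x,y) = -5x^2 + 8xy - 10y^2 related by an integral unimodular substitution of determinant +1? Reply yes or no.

D₁ = -280, D₂ = -136
discriminants differ ⇒ not SL₂(ℤ)-equivalent

no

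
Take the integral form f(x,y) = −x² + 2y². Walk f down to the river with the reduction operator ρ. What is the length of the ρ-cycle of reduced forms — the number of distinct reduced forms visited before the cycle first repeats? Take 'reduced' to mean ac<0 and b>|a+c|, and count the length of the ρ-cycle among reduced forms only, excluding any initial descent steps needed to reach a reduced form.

D = 8, ⌊√D⌋ = 2
descent: ρ → (2,0,-1)
descent: ρ → (-1,2,1)  [lands on river]
river: ρ → (1,2,-1)
ρ-cycle length = 2 (tail of 2 descent steps not counted)

2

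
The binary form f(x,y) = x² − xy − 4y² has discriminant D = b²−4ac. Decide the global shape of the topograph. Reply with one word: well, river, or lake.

D = b²−4ac = (-1)² − 4·1·(-4) = 17
D > 0 non-square ⇒ indefinite ⇒ periodic river

river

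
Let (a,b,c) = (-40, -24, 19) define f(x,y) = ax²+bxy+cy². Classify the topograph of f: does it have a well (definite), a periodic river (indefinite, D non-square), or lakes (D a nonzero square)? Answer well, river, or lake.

D = b²−4ac = (-24)² − 4·(-40)·19 = 3616
D > 0 non-square ⇒ indefinite ⇒ periodic river

river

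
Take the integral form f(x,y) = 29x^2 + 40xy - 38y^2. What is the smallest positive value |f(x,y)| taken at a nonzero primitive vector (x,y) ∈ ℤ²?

river: ρ → (-38,36,31)
river: ρ → (31,26,-43)
river: ρ → (-43,60,14)
river: ρ → (14,52,-59)
river: ρ → (-59,66,7)
river: ρ → (7,74,-19)
river: ρ → (-19,40,58)
river: ρ → (58,76,-1)
river: ρ → (-1,76,58)
river: ρ → (58,40,-19)
river: ρ → (-19,74,7)
river: ρ → (7,66,-59)
river: ρ → (-59,52,14)
river: ρ → (14,60,-43)
river: ρ → (-43,26,31)
river: ρ → (31,36,-38)
river: ρ → (-38,40,29)
river: ρ → (29,76,-2)
river: ρ → (-2,76,29)
river: ρ → (29,40,-38)
closes: descent 0, river 20
min |a| on river = 1

1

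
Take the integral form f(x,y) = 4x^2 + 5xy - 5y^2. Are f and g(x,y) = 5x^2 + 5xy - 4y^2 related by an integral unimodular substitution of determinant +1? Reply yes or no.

D₁ = 105, D₂ = 105
river cycle of f (length 6): (-5, 5, 4), (4, 3, -6), (-6, 9, 1), (1, 9, -6), (-6, 3, 4), (4, 5, -5)
river cycle of g (length 6): (-4, 3, 6), (6, 9, -1), (-1, 9, 6), (6, 3, -4), (-4, 5, 5), (5, 5, -4)
cycles differ ⇒ inequivalent

no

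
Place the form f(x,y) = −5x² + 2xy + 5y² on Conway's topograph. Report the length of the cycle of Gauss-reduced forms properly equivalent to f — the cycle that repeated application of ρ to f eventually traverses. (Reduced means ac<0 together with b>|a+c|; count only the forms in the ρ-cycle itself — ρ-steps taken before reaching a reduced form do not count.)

D = 104, ⌊√D⌋ = 10
river: ρ → (5,8,-2)
river: ρ → (-2,8,5)
river: ρ → (5,2,-5)
river: ρ → (-5,8,2)
river: ρ → (2,8,-5)
river: ρ → (-5,2,5)
ρ-cycle length = 6 (tail of 0 descent steps not counted)

6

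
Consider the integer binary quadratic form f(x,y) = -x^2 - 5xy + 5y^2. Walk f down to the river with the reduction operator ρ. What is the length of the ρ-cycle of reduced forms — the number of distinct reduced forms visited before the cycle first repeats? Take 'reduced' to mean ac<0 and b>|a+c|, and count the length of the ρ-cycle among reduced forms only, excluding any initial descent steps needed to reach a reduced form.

D = 45, ⌊√D⌋ = 6
descent: ρ → (5,5,-1)  [lands on river]
river: ρ → (-1,5,5)
ρ-cycle length = 2 (tail of 1 descent step not counted)

2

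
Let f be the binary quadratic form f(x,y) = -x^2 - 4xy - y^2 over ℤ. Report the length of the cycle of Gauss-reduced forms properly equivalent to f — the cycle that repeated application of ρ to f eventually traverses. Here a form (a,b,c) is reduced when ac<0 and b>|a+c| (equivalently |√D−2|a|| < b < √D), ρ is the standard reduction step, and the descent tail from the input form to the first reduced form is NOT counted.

D = 12, ⌊√D⌋ = 3
descent: ρ → (-1,2,2)  [lands on river]
river: ρ → (2,2,-1)
ρ-cycle length = 2 (tail of 1 descent step not counted)

2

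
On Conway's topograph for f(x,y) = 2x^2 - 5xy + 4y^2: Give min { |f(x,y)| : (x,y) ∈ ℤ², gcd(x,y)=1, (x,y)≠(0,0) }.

translate: b→-1 (≡-5 mod 4), so (2,-5,4)→(2,-1,1)
flip: (2,-1,1)→(1,1,2)
reduced (well bottom): (1,1,2) with a≤c, −a<b≤a
well minimum = a = 1

1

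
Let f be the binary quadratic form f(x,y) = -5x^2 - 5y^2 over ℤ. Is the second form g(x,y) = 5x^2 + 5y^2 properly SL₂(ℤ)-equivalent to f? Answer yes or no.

D₁ = -100, D₂ = -100
f is negative-definite; reduce −f:
−f: reduced (well bottom): (5,0,5) with a≤c, −a<b≤a
flip sign back: reduced form of f is (-5,0,-5)
g: reduced (well bottom): (5,0,5) with a≤c, −a<b≤a
reduced forms (-5, 0, -5) vs (5, 0, 5) ⇒ inequivalent

no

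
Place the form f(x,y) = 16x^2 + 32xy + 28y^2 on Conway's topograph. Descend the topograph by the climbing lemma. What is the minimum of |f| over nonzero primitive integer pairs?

translate: b→0 (≡32 mod 32), so (16,32,28)→(16,0,12)
flip: (16,0,12)→(12,0,16)
reduced (well bottom): (12,0,16) with a≤c, −a<b≤a
well minimum = a = 12

12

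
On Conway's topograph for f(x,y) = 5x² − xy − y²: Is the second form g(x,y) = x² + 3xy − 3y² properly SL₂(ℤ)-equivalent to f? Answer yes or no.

D₁ = 21, D₂ = 21
river cycle of f (length 2): (-1, 3, 3), (3, 3, -1)
river cycle of g (length 2): (-3, 3, 1), (1, 3, -3)
cycles differ ⇒ inequivalent

no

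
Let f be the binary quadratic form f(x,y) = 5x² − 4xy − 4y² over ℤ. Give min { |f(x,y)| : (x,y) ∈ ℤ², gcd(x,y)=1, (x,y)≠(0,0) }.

descent: ρ → (-4,4,5)  [lands on river]
river: ρ → (5,6,-3)
river: ρ → (-3,6,5)
river: ρ → (5,4,-4)
closes: descent 1, river 4
min |a| on river = 3

3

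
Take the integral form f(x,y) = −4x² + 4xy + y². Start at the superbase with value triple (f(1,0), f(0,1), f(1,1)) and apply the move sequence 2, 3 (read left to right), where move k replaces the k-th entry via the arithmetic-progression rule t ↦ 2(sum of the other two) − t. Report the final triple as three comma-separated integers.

start (-4,1,1) = (f(1,0),f(0,1),f(1,1))
replace slot 2: 2·((-4)+1) − 1 = -7 → (-4,-7,1)
replace slot 3: 2·((-4)+(-7)) − 1 = -23 → (-4,-7,-23)

-4,-7,-23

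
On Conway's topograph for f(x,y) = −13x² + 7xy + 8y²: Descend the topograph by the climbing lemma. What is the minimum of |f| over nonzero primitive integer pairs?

river: ρ → (8,9,-12)
river: ρ → (-12,15,5)
river: ρ → (5,15,-12)
river: ρ → (-12,9,8)
river: ρ → (8,7,-13)
river: ρ → (-13,19,2)
river: ρ → (2,21,-3)
river: ρ → (-3,21,2)
river: ρ → (2,19,-13)
river: ρ → (-13,7,8)
closes: descent 0, river 10
min |a| on river = 2

2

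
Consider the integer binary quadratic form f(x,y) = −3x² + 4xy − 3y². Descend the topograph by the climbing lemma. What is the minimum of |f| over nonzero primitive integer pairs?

translate: b→2 (≡-4 mod 6), so (3,-4,3)→(3,2,2)
flip: (3,2,2)→(2,-2,3)
translate: b→2 (≡-2 mod 4), so (2,-2,3)→(2,2,3)
reduced (well bottom): (2,2,3) with a≤c, −a<b≤a
well minimum |f| = |-2| = 2 (negative-definite)

2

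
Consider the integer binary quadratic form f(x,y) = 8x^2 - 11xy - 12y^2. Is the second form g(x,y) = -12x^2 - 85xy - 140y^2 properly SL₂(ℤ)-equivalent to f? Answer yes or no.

D₁ = 505, D₂ = 505
river cycle of f (length 8): (-12, 11, 8), (8, 21, -2), (-2, 19, 18), (18, 17, -3), (-3, 19, 12), (12, 5, -10), (-10, 15, 7), (7, 13, -12)
river cycle of g (length 8): (-12, 11, 8), (8, 21, -2), (-2, 19, 18), (18, 17, -3), (-3, 19, 12), (12, 5, -10), (-10, 15, 7), (7, 13, -12)
cycles coincide ⇒ equivalent

yes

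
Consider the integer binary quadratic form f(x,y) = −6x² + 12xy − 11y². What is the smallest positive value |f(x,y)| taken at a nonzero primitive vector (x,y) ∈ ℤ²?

translate: b→0 (≡-12 mod 12), so (6,-12,11)→(6,0,5)
flip: (6,0,5)→(5,0,6)
reduced (well bottom): (5,0,6) with a≤c, −a<b≤a
well minimum |f| = |-5| = 5 (negative-definite)

5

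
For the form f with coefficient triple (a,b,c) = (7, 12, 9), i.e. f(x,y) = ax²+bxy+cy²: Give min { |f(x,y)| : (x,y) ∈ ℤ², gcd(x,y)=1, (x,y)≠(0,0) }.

translate: b→-2 (≡12 mod 14), so (7,12,9)→(7,-2,4)
flip: (7,-2,4)→(4,2,7)
reduced (well bottom): (4,2,7) with a≤c, −a<b≤a
well minimum = a = 4

4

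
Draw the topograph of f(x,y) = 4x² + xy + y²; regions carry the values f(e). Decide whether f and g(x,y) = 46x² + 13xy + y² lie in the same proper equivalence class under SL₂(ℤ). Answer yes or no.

D₁ = -15, D₂ = -15
f: flip: (4,1,1)→(1,-1,4)
f: translate: b→1 (≡-1 mod 2), so (1,-1,4)→(1,1,4)
f: reduced (well bottom): (1,1,4) with a≤c, −a<b≤a
g: flip: (46,13,1)→(1,-13,46)
g: translate: b→1 (≡-13 mod 2), so (1,-13,46)→(1,1,4)
g: reduced (well bottom): (1,1,4) with a≤c, −a<b≤a
reduced forms (1, 1, 4) vs (1, 1, 4) ⇒ equivalent

yes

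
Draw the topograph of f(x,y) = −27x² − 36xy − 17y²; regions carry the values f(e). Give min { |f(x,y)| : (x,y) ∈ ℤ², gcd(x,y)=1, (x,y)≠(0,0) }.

translate: b→-18 (≡36 mod 54), so (27,36,17)→(27,-18,8)
flip: (27,-18,8)→(8,18,27)
translate: b→2 (≡18 mod 16), so (8,18,27)→(8,2,17)
reduced (well bottom): (8,2,17) with a≤c, −a<b≤a
well minimum |f| = |-8| = 8 (negative-definite)

8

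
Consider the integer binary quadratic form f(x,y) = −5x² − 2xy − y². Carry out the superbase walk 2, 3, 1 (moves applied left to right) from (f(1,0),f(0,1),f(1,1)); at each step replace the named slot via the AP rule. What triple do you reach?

start (-5,-1,-8) = (f(1,0),f(0,1),f(1,1))
replace slot 2: 2·((-5)+(-8)) − (-1) = -25 → (-5,-25,-8)
replace slot 3: 2·((-5)+(-25)) − (-8) = -52 → (-5,-25,-52)
replace slot 1: 2·((-25)+(-52)) − (-5) = -149 → (-149,-25,-52)

-149,-25,-52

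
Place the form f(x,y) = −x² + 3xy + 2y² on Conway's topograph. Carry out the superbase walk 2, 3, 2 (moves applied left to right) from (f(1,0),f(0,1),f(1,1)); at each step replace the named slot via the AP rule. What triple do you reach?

start (-1,2,4) = (f(1,0),f(0,1),f(1,1))
replace slot 2: 2·((-1)+4) − 2 = 4 → (-1,4,4)
replace slot 3: 2·((-1)+4) − 4 = 2 → (-1,4,2)
replace slot 2: 2·((-1)+2) − 4 = -2 → (-1,-2,2)

-1,-2,2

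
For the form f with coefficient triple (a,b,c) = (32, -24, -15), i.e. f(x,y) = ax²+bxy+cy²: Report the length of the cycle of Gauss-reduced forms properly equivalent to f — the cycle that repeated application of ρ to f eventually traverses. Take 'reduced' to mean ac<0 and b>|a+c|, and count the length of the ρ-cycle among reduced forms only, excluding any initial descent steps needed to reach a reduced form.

D = 2496, ⌊√D⌋ = 49
descent: ρ → (-15,24,32)  [lands on river]
river: ρ → (32,40,-7)
river: ρ → (-7,44,20)
river: ρ → (20,36,-15)
ρ-cycle length = 4 (tail of 1 descent step not counted)

4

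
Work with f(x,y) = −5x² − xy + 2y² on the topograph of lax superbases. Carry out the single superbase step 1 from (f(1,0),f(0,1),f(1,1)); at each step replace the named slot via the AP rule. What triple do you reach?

start (-5,2,-4) = (f(1,0),f(0,1),f(1,1))
replace slot 1: 2·(2+(-4)) − (-5) = 1 → (1,2,-4)

1,2,-4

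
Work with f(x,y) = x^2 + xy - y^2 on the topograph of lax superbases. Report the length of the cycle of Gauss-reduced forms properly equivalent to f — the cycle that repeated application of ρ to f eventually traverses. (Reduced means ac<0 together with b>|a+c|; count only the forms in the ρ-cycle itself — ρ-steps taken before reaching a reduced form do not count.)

D = 5, ⌊√D⌋ = 2
river: ρ → (-1,1,1)
river: ρ → (1,1,-1)
ρ-cycle length = 2 (tail of 0 descent steps not counted)

2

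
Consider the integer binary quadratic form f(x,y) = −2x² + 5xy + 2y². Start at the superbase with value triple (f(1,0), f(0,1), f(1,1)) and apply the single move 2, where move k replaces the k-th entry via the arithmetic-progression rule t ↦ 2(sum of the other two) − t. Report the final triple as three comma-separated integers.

start (-2,2,5) = (f(1,0),f(0,1),f(1,1))
replace slot 2: 2·((-2)+5) − 2 = 4 → (-2,4,5)

-2,4,5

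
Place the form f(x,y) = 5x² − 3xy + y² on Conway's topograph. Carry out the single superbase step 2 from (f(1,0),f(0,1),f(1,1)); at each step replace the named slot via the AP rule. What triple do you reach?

start (5,1,3) = (f(1,0),f(0,1),f(1,1))
replace slot 2: 2·(5+3) − 1 = 15 → (5,15,3)

5,15,3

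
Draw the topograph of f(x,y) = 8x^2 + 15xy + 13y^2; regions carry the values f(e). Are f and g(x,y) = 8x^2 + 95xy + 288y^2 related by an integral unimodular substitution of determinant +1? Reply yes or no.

D₁ = -191, D₂ = -191
f: translate: b→-1 (≡15 mod 16), so (8,15,13)→(8,-1,6)
f: flip: (8,-1,6)→(6,1,8)
f: reduced (well bottom): (6,1,8) with a≤c, −a<b≤a
g: translate: b→-1 (≡95 mod 16), so (8,95,288)→(8,-1,6)
g: flip: (8,-1,6)→(6,1,8)
g: reduced (well bottom): (6,1,8) with a≤c, −a<b≤a
reduced forms (6, 1, 8) vs (6, 1, 8) ⇒ equivalent

yes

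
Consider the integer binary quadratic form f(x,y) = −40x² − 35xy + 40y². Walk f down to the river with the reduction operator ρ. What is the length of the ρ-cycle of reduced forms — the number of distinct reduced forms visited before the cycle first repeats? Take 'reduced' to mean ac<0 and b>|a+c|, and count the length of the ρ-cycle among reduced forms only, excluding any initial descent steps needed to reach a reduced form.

D = 7625, ⌊√D⌋ = 87
descent: ρ → (40,35,-40)  [lands on river]
river: ρ → (-40,45,35)
river: ρ → (35,25,-50)
river: ρ → (-50,75,10)
river: ρ → (10,85,-10)
river: ρ → (-10,75,50)
river: ρ → (50,25,-35)
river: ρ → (-35,45,40)
ρ-cycle length = 8 (tail of 1 descent step not counted)

8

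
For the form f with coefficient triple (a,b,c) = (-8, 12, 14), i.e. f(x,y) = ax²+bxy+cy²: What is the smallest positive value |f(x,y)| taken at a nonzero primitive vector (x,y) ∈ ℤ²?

river: ρ → (14,16,-6)
river: ρ → (-6,20,8)
river: ρ → (8,12,-14)
river: ρ → (-14,16,6)
river: ρ → (6,20,-8)
river: ρ → (-8,12,14)
closes: descent 0, river 6
min |a| on river = 6

6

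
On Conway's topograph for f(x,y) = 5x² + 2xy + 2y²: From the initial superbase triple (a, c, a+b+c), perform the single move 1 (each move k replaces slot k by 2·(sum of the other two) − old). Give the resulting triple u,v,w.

start (5,2,9) = (f(1,0),f(0,1),f(1,1))
replace slot 1: 2·(2+9) − 5 = 17 → (17,2,9)

17,2,9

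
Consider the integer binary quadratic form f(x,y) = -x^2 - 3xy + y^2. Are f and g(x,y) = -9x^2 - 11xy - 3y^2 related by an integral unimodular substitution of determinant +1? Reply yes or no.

D₁ = 13, D₂ = 13
river cycle of f (length 2): (1, 3, -1), (-1, 3, 1)
river cycle of g (length 2): (1, 3, -1), (-1, 3, 1)
cycles coincide ⇒ equivalent

yes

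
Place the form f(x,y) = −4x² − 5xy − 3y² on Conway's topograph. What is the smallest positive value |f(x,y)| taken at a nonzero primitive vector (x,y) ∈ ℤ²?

translate: b→-3 (≡5 mod 8), so (4,5,3)→(4,-3,2)
flip: (4,-3,2)→(2,3,4)
translate: b→-1 (≡3 mod 4), so (2,3,4)→(2,-1,3)
reduced (well bottom): (2,-1,3) with a≤c, −a<b≤a
well minimum |f| = |-2| = 2 (negative-definite)

2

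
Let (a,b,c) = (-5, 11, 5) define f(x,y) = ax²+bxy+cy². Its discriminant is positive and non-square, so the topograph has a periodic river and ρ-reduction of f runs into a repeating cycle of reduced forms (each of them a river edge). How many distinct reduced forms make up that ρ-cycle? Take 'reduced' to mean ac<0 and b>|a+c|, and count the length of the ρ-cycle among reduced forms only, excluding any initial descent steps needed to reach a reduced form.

D = 221, ⌊√D⌋ = 14
river: ρ → (5,9,-7)
river: ρ → (-7,5,7)
river: ρ → (7,9,-5)
river: ρ → (-5,11,5)
ρ-cycle length = 4 (tail of 0 descent steps not counted)

4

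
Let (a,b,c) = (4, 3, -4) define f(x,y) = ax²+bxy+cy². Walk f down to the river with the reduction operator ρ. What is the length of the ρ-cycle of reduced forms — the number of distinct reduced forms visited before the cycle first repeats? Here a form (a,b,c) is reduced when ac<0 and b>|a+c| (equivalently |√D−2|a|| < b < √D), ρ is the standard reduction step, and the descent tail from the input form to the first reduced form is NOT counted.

D = 73, ⌊√D⌋ = 8
river: ρ → (-4,5,3)
river: ρ → (3,7,-2)
river: ρ → (-2,5,6)
river: ρ → (6,7,-1)
river: ρ → (-1,7,6)
river: ρ → (6,5,-2)
river: ρ → (-2,7,3)
river: ρ → (3,5,-4)
river: ρ → (-4,3,4)
river: ρ → (4,5,-3)
river: ρ → (-3,7,2)
river: ρ → (2,5,-6)
river: ρ → (-6,7,1)
river: ρ → (1,7,-6)
river: ρ → (-6,5,2)
river: ρ → (2,7,-3)
river: ρ → (-3,5,4)
river: ρ → (4,3,-4)
ρ-cycle length = 18 (tail of 0 descent steps not counted)

18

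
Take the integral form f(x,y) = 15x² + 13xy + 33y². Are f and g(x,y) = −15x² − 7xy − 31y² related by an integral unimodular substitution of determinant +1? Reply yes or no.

D₁ = -1811, D₂ = -1811
f: reduced (well bottom): (15,13,33) with a≤c, −a<b≤a
g is negative-definite; reduce −g:
−g: reduced (well bottom): (15,7,31) with a≤c, −a<b≤a
flip sign back: reduced form of g is (-15,-7,-31)
reduced forms (15, 13, 33) vs (-15, -7, -31) ⇒ inequivalent

no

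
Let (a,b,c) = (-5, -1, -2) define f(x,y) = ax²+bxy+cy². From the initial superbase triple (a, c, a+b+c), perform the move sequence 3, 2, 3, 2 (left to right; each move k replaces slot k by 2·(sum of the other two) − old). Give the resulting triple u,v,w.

start (-5,-2,-8) = (f(1,0),f(0,1),f(1,1))
replace slot 3: 2·((-5)+(-2)) − (-8) = -6 → (-5,-2,-6)
replace slot 2: 2·((-5)+(-6)) − (-2) = -20 → (-5,-20,-6)
replace slot 3: 2·((-5)+(-20)) − (-6) = -44 → (-5,-20,-44)
replace slot 2: 2·((-5)+(-44)) − (-20) = -78 → (-5,-78,-44)

-5,-78,-44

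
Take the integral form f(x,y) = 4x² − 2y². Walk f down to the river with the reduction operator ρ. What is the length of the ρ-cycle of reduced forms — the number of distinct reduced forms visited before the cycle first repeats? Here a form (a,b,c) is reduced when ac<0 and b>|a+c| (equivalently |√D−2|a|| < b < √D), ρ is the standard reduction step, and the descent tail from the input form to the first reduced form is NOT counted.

D = 32, ⌊√D⌋ = 5
descent: ρ → (-2,4,2)  [lands on river]
river: ρ → (2,4,-2)
ρ-cycle length = 2 (tail of 1 descent step not counted)

2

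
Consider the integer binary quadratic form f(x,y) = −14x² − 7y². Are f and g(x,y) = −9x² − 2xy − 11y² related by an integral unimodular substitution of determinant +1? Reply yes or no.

D₁ = -392, D₂ = -392
f is negative-definite; reduce −f:
−f: flip: (14,0,7)→(7,0,14)
−f: reduced (well bottom): (7,0,14) with a≤c, −a<b≤a
flip sign back: reduced form of f is (-7,0,-14)
g is negative-definite; reduce −g:
−g: reduced (well bottom): (9,2,11) with a≤c, −a<b≤a
flip sign back: reduced form of g is (-9,-2,-11)
reduced forms (-7, 0, -14) vs (-9, -2, -11) ⇒ inequivalent

no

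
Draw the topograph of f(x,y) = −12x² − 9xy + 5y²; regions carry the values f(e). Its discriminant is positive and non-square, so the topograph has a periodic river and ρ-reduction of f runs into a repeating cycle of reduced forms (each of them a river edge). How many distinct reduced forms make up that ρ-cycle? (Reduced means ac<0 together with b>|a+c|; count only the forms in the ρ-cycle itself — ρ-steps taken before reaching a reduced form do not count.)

D = 321, ⌊√D⌋ = 17
descent: ρ → (5,9,-12)  [lands on river]
river: ρ → (-12,15,2)
river: ρ → (2,17,-4)
river: ρ → (-4,15,6)
river: ρ → (6,9,-10)
river: ρ → (-10,11,5)
ρ-cycle length = 6 (tail of 1 descent step not counted)

6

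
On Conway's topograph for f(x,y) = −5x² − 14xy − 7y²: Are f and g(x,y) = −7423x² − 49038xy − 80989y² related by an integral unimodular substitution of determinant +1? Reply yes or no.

D₁ = 56, D₂ = 56
river cycle of f (length 4): (2, 4, -5), (-5, 6, 1), (1, 6, -5), (-5, 4, 2)
river cycle of g (length 4): (2, 4, -5), (-5, 6, 1), (1, 6, -5), (-5, 4, 2)
cycles coincide ⇒ equivalent

yes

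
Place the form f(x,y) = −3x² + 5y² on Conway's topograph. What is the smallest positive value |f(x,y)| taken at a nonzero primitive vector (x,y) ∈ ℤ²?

descent: ρ → (5,0,-3)
descent: ρ → (-3,6,2)  [lands on river]
river: ρ → (2,6,-3)
closes: descent 2, river 2
min |a| on river = 2

2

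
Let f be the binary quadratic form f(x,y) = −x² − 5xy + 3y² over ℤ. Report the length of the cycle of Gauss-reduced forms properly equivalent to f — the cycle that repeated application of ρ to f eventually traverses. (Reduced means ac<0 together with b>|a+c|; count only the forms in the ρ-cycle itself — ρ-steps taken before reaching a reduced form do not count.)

D = 37, ⌊√D⌋ = 6
descent: ρ → (3,5,-1)  [lands on river]
river: ρ → (-1,5,3)
river: ρ → (3,1,-3)
river: ρ → (-3,5,1)
river: ρ → (1,5,-3)
river: ρ → (-3,1,3)
ρ-cycle length = 6 (tail of 1 descent step not counted)

6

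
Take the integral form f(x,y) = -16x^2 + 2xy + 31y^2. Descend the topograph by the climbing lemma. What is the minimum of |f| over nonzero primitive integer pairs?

descent: ρ → (31,-2,-16)
descent: ρ → (-16,34,13)  [lands on river]
river: ρ → (13,44,-1)
river: ρ → (-1,44,13)
river: ρ → (13,34,-16)
river: ρ → (-16,30,17)
river: ρ → (17,38,-8)
river: ρ → (-8,42,7)
river: ρ → (7,42,-8)
river: ρ → (-8,38,17)
river: ρ → (17,30,-16)
closes: descent 2, river 10
min |a| on river = 1

1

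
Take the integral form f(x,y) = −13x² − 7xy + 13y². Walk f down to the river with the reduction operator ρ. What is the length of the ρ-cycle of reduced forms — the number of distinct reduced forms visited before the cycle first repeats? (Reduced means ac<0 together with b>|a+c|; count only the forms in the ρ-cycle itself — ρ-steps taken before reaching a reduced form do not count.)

D = 725, ⌊√D⌋ = 26
descent: ρ → (13,7,-13)  [lands on river]
river: ρ → (-13,19,7)
river: ρ → (7,23,-7)
river: ρ → (-7,19,13)
ρ-cycle length = 4 (tail of 1 descent step not counted)

4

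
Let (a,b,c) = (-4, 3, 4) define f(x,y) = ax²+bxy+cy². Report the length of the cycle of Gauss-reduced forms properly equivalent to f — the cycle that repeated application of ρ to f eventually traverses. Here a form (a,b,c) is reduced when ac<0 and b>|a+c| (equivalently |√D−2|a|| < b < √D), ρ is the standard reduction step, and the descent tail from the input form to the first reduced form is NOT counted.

D = 73, ⌊√D⌋ = 8
river: ρ → (4,5,-3)
river: ρ → (-3,7,2)
river: ρ → (2,5,-6)
river: ρ → (-6,7,1)
river: ρ → (1,7,-6)
river: ρ → (-6,5,2)
river: ρ → (2,7,-3)
river: ρ → (-3,5,4)
river: ρ → (4,3,-4)
river: ρ → (-4,5,3)
river: ρ → (3,7,-2)
river: ρ → (-2,5,6)
river: ρ → (6,7,-1)
river: ρ → (-1,7,6)
river: ρ → (6,5,-2)
river: ρ → (-2,7,3)
river: ρ → (3,5,-4)
river: ρ → (-4,3,4)
ρ-cycle length = 18 (tail of 0 descent steps not counted)

18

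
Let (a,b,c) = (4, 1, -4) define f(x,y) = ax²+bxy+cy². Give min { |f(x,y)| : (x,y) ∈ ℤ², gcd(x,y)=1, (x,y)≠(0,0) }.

river: ρ → (-4,7,1)
river: ρ → (1,7,-4)
river: ρ → (-4,1,4)
river: ρ → (4,7,-1)
river: ρ → (-1,7,4)
river: ρ → (4,1,-4)
closes: descent 0, river 6
min |a| on river = 1

1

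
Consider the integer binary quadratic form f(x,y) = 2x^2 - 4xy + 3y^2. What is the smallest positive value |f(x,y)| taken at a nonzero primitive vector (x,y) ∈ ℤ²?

translate: b→0 (≡-4 mod 4), so (2,-4,3)→(2,0,1)
flip: (2,0,1)→(1,0,2)
reduced (well bottom): (1,0,2) with a≤c, −a<b≤a
well minimum = a = 1

1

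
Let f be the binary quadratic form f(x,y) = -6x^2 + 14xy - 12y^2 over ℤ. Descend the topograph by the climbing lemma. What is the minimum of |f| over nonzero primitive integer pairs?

translate: b→-2 (≡-14 mod 12), so (6,-14,12)→(6,-2,4)
flip: (6,-2,4)→(4,2,6)
reduced (well bottom): (4,2,6) with a≤c, −a<b≤a
well minimum |f| = |-4| = 4 (negative-definite)

4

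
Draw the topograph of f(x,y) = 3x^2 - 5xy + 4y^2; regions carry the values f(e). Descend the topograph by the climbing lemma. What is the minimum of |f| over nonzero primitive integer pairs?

translate: b→1 (≡-5 mod 6), so (3,-5,4)→(3,1,2)
flip: (3,1,2)→(2,-1,3)
reduced (well bottom): (2,-1,3) with a≤c, −a<b≤a
well minimum = a = 2

2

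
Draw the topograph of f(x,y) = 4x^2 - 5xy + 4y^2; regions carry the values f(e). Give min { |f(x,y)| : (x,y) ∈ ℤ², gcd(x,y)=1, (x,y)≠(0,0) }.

translate: b→3 (≡-5 mod 8), so (4,-5,4)→(4,3,3)
flip: (4,3,3)→(3,-3,4)
translate: b→3 (≡-3 mod 6), so (3,-3,4)→(3,3,4)
reduced (well bottom): (3,3,4) with a≤c, −a<b≤a
well minimum = a = 3

3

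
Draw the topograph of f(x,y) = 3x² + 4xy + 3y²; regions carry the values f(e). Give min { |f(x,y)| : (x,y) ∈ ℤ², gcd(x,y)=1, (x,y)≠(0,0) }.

translate: b→-2 (≡4 mod 6), so (3,4,3)→(3,-2,2)
flip: (3,-2,2)→(2,2,3)
reduced (well bottom): (2,2,3) with a≤c, −a<b≤a
well minimum = a = 2

2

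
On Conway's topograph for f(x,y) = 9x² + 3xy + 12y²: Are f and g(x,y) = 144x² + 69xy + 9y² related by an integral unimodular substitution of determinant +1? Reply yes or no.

D₁ = -423, D₂ = -423
f: reduced (well bottom): (9,3,12) with a≤c, −a<b≤a
g: flip: (144,69,9)→(9,-69,144)
g: translate: b→3 (≡-69 mod 18), so (9,-69,144)→(9,3,12)
g: reduced (well bottom): (9,3,12) with a≤c, −a<b≤a
reduced forms (9, 3, 12) vs (9, 3, 12) ⇒ equivalent

yes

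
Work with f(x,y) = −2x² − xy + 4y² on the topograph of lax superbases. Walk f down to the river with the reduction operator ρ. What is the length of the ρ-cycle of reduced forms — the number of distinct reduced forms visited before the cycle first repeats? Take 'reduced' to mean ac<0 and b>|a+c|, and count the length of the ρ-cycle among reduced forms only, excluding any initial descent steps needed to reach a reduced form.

D = 33, ⌊√D⌋ = 5
descent: ρ → (4,1,-2)
descent: ρ → (-2,3,3)  [lands on river]
river: ρ → (3,3,-2)
river: ρ → (-2,5,1)
river: ρ → (1,5,-2)
ρ-cycle length = 4 (tail of 2 descent steps not counted)

4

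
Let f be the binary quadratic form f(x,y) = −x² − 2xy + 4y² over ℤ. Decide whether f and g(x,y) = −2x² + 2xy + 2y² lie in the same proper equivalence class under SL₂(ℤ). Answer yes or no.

D₁ = 20, D₂ = 20
river cycle of f (length 2): (-1, 4, 1), (1, 4, -1)
river cycle of g (length 2): (2, 2, -2), (-2, 2, 2)
cycles differ ⇒ inequivalent

no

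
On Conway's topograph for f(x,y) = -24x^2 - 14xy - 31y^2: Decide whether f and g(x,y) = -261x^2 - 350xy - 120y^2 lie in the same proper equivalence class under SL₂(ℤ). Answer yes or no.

D₁ = -2780, D₂ = -2780
f is negative-definite; reduce −f:
−f: reduced (well bottom): (24,14,31) with a≤c, −a<b≤a
flip sign back: reduced form of f is (-24,-14,-31)
g is negative-definite; reduce −g:
−g: translate: b→-172 (≡350 mod 522), so (261,350,120)→(261,-172,31)
−g: flip: (261,-172,31)→(31,172,261)
−g: translate: b→-14 (≡172 mod 62), so (31,172,261)→(31,-14,24)
−g: flip: (31,-14,24)→(24,14,31)
−g: reduced (well bottom): (24,14,31) with a≤c, −a<b≤a
flip sign back: reduced form of g is (-24,-14,-31)
reduced forms (-24, -14, -31) vs (-24, -14, -31) ⇒ equivalent

yes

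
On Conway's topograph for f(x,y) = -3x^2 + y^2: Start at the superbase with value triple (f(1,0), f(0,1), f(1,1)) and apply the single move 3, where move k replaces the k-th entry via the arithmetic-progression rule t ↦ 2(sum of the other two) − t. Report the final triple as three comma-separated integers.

start (-3,1,-2) = (f(1,0),f(0,1),f(1,1))
replace slot 3: 2·((-3)+1) − (-2) = -2 → (-3,1,-2)

-3,1,-2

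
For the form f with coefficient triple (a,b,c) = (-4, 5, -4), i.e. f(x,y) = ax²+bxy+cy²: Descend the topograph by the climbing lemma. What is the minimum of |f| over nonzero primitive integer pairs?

translate: b→3 (≡-5 mod 8), so (4,-5,4)→(4,3,3)
flip: (4,3,3)→(3,-3,4)
translate: b→3 (≡-3 mod 6), so (3,-3,4)→(3,3,4)
reduced (well bottom): (3,3,4) with a≤c, −a<b≤a
well minimum |f| = |-3| = 3 (negative-definite)

3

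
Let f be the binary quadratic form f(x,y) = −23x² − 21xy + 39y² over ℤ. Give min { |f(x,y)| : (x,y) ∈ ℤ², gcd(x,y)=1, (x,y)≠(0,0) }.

descent: ρ → (39,21,-23)  [lands on river]
river: ρ → (-23,25,37)
river: ρ → (37,49,-11)
river: ρ → (-11,61,7)
river: ρ → (7,51,-51)
river: ρ → (-51,51,7)
river: ρ → (7,61,-11)
river: ρ → (-11,49,37)
river: ρ → (37,25,-23)
river: ρ → (-23,21,39)
river: ρ → (39,57,-5)
river: ρ → (-5,63,3)
river: ρ → (3,63,-5)
river: ρ → (-5,57,39)
closes: descent 1, river 14
min |a| on river = 3

3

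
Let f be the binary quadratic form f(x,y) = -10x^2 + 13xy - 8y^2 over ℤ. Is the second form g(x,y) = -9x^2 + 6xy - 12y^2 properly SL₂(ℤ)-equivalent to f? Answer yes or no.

D₁ = -151, D₂ = -396
discriminants differ ⇒ not SL₂(ℤ)-equivalent

no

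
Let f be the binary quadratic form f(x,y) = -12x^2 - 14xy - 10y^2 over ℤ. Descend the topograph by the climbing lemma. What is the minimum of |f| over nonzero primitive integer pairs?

translate: b→-10 (≡14 mod 24), so (12,14,10)→(12,-10,8)
flip: (12,-10,8)→(8,10,12)
translate: b→-6 (≡10 mod 16), so (8,10,12)→(8,-6,10)
reduced (well bottom): (8,-6,10) with a≤c, −a<b≤a
well minimum |f| = |-8| = 8 (negative-definite)

8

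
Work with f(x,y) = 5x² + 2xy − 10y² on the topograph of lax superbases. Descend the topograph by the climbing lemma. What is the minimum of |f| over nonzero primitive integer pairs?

descent: ρ → (-10,-2,5)
descent: ρ → (5,12,-3)  [lands on river]
river: ρ → (-3,12,5)
river: ρ → (5,8,-7)
river: ρ → (-7,6,6)
river: ρ → (6,6,-7)
river: ρ → (-7,8,5)
closes: descent 2, river 6
min |a| on river = 3

3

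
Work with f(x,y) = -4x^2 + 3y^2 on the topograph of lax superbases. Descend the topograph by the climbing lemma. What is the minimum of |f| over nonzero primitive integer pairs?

descent: ρ → (3,6,-1)  [lands on river]
river: ρ → (-1,6,3)
closes: descent 1, river 2
min |a| on river = 1

1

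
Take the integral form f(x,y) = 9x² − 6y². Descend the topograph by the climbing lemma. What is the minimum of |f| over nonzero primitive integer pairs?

descent: ρ → (-6,12,3)  [lands on river]
river: ρ → (3,12,-6)
closes: descent 1, river 2
min |a| on river = 3

3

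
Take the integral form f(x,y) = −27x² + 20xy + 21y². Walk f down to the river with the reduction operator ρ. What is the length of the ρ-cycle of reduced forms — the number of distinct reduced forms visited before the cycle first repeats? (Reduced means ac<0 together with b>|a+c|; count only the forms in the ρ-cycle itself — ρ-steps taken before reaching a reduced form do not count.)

D = 2668, ⌊√D⌋ = 51
river: ρ → (21,22,-26)
river: ρ → (-26,30,17)
river: ρ → (17,38,-18)
river: ρ → (-18,34,21)
river: ρ → (21,50,-2)
river: ρ → (-2,50,21)
river: ρ → (21,34,-18)
river: ρ → (-18,38,17)
river: ρ → (17,30,-26)
river: ρ → (-26,22,21)
river: ρ → (21,20,-27)
river: ρ → (-27,34,14)
river: ρ → (14,50,-3)
river: ρ → (-3,46,46)
river: ρ → (46,46,-3)
river: ρ → (-3,50,14)
river: ρ → (14,34,-27)
river: ρ → (-27,20,21)
ρ-cycle length = 18 (tail of 0 descent steps not counted)

18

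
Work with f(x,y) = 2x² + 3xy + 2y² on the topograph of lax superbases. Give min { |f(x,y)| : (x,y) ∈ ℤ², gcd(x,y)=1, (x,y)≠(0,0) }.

translate: b→-1 (≡3 mod 4), so (2,3,2)→(2,-1,1)
flip: (2,-1,1)→(1,1,2)
reduced (well bottom): (1,1,2) with a≤c, −a<b≤a
well minimum = a = 1

1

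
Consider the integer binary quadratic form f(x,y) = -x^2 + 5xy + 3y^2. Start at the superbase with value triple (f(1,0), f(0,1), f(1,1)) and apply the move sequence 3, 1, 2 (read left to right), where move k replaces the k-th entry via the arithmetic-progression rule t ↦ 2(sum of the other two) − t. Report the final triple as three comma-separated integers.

start (-1,3,7) = (f(1,0),f(0,1),f(1,1))
replace slot 3: 2·((-1)+3) − 7 = -3 → (-1,3,-3)
replace slot 1: 2·(3+(-3)) − (-1) = 1 → (1,3,-3)
replace slot 2: 2·(1+(-3)) − 3 = -7 → (1,-7,-3)

1,-7,-3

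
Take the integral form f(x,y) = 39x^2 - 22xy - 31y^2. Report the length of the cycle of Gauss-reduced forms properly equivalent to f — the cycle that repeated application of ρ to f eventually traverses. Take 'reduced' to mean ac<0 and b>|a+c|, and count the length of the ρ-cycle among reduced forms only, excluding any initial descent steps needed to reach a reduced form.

D = 5320, ⌊√D⌋ = 72
descent: ρ → (-31,22,39)  [lands on river]
river: ρ → (39,56,-14)
river: ρ → (-14,56,39)
river: ρ → (39,22,-31)
river: ρ → (-31,40,30)
river: ρ → (30,20,-41)
river: ρ → (-41,62,9)
river: ρ → (9,64,-34)
river: ρ → (-34,72,1)
river: ρ → (1,72,-34)
river: ρ → (-34,64,9)
river: ρ → (9,62,-41)
river: ρ → (-41,20,30)
river: ρ → (30,40,-31)
ρ-cycle length = 14 (tail of 1 descent step not counted)

14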